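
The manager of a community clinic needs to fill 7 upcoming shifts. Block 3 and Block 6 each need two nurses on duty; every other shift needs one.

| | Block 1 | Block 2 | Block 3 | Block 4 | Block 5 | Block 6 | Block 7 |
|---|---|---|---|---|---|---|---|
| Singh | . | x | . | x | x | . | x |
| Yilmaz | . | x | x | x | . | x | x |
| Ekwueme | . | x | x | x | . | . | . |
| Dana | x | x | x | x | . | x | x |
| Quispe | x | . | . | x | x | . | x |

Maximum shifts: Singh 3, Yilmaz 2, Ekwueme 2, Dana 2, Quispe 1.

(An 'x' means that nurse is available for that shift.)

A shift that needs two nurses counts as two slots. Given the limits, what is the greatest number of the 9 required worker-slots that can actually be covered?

Total capacity across all nurses is 3+2+2+2+1 = 10, and 9 slots are needed, so at most 9 can be filled.
An assignment achieving 9: Block 1→Dana, Block 2→Singh, Block 3→Yilmaz+Ekwueme, Block 4→Ekwueme, Block 5→Singh, Block 6→Yilmaz+Dana, Block 7→Singh.
Loads: Singh 3/3, Yilmaz 2/2, Ekwueme 2/2, Dana 2/2, Quispe 0/1.

9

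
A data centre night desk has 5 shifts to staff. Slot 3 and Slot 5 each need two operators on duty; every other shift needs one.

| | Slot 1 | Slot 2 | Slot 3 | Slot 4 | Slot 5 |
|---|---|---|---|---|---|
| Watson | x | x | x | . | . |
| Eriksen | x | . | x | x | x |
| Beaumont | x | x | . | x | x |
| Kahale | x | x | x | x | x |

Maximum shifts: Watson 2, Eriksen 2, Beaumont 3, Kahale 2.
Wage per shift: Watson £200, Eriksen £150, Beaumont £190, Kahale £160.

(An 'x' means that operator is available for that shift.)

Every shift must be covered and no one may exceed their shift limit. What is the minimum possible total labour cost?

Picking the cheapest available operator for each shift independently would cost £1080, but that ignores the shift limits.
An optimal schedule: Slot 1→Beaumont, Slot 2→Kahale, Slot 3→Eriksen+Kahale, Slot 4→Beaumont, Slot 5→Eriksen+Beaumont.
Total: 190 + 160 + 150 + 160 + 190 + 150 + 190 = £1190.

£1190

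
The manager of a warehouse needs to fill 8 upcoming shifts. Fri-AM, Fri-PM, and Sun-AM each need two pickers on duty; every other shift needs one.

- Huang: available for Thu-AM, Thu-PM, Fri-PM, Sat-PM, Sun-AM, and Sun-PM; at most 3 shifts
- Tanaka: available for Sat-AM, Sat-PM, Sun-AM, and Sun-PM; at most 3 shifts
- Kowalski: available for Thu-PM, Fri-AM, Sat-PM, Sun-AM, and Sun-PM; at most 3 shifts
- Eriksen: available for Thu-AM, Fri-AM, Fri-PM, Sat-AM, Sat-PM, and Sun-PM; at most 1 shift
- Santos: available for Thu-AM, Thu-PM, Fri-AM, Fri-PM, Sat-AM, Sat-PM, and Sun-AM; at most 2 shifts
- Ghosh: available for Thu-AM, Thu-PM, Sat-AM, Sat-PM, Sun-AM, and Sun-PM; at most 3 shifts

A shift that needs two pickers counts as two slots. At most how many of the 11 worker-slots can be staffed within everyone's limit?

Total capacity across all pickers is 3+3+3+1+2+3 = 15, and 11 slots are needed, so at most 11 can be filled.
An assignment achieving 11: Thu-AM→Huang, Thu-PM→Huang, Fri-AM→Kowalski+Eriksen, Fri-PM→Huang+Santos, Sat-AM→Tanaka, Sat-PM→Kowalski, Sun-AM→Tanaka+Kowalski, Sun-PM→Tanaka.
Loads: Huang 3/3, Tanaka 3/3, Kowalski 3/3, Eriksen 1/1, Santos 1/2, Ghosh 0/3.

11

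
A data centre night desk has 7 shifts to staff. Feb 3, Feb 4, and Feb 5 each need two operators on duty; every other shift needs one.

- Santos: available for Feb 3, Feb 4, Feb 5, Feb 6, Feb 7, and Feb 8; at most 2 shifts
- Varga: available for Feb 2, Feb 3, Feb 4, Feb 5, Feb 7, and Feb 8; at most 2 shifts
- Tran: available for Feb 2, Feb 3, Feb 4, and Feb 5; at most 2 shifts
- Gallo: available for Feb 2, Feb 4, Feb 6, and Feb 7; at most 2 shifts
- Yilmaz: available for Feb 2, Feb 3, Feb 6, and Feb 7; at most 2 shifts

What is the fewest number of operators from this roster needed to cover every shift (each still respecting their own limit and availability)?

5

10 slots to fill and no one can take more than 2, so at least ⌈10/2⌉ = 5 operators are needed.
Santos, Varga, Tran, Gallo, and Yilmaz alone can cover everything: Feb 2→Varga, Feb 3→Tran+Yilmaz, Feb 4→Tran+Gallo, Feb 5→Santos+Varga, Feb 6→Gallo, Feb 7→Yilmaz, Feb 8→Santos.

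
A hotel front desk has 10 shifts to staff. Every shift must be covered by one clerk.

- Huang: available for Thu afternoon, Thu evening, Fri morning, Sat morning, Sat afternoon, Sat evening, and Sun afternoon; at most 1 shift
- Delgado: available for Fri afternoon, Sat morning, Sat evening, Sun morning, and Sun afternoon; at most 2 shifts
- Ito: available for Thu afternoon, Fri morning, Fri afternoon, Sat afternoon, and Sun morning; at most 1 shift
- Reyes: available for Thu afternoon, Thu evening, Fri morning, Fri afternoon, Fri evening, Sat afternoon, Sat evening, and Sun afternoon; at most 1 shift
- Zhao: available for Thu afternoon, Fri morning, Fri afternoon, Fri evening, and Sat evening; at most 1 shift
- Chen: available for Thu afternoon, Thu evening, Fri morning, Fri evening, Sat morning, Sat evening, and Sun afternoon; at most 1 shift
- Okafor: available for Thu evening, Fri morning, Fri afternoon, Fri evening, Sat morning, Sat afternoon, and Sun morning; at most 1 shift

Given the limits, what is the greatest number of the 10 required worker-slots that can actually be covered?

8

Total capacity across all clerks is 1+2+1+1+1+1+1 = 8, and 10 slots are needed, so at most 8 can be filled.
An assignment achieving 8: Thu afternoon→Zhao, Thu evening→Huang, Fri afternoon→Okafor, Fri evening→Reyes, Sat morning→Delgado, Sat afternoon→Ito, Sun morning→Delgado, Sun afternoon→Chen.
Loads: Huang 1/1, Delgado 2/2, Ito 1/1, Reyes 1/1, Zhao 1/1, Chen 1/1, Okafor 1/1.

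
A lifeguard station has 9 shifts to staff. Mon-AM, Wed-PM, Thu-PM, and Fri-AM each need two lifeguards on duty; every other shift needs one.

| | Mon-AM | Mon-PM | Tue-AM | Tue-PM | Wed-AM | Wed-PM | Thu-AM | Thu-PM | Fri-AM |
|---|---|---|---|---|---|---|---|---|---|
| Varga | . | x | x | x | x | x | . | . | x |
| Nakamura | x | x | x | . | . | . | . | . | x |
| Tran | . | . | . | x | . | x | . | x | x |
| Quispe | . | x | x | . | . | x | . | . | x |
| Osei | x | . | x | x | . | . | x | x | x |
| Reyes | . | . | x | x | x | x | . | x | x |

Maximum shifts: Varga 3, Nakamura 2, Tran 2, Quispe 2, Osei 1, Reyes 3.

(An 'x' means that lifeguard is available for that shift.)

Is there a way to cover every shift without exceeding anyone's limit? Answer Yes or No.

Total capacity is 13 and 13 slots are needed, so capacity alone doesn't rule it out.
Shifts {Mon-AM, Thu-AM} need 3 worker-slots in total, but the lifeguards available for any of those shifts (Nakamura and Osei) can supply at most 2 among them. So no valid schedule exists.

No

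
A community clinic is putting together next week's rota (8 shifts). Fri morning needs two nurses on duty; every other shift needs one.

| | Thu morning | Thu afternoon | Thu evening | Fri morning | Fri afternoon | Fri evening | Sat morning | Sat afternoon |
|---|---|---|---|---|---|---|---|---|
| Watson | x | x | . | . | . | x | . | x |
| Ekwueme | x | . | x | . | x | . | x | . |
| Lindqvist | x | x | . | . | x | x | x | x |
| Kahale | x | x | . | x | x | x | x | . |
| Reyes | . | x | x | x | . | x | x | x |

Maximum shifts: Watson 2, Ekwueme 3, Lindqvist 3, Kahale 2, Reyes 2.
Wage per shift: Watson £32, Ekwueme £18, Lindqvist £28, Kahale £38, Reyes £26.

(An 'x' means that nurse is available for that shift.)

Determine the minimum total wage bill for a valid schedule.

£228

Fri morning can only be covered by Kahale and Reyes, so that assignment is forced.
Picking the cheapest available nurse for each shift independently would cost £214, but that ignores the shift limits.
An optimal schedule: Thu morning→Ekwueme, Thu afternoon→Lindqvist, Thu evening→Ekwueme, Fri morning→Reyes+Kahale, Fri afternoon→Ekwueme, Fri evening→Lindqvist, Sat morning→Lindqvist, Sat afternoon→Reyes.
Total: 18 + 28 + 18 + 26 + 38 + 18 + 28 + 28 + 26 = £228.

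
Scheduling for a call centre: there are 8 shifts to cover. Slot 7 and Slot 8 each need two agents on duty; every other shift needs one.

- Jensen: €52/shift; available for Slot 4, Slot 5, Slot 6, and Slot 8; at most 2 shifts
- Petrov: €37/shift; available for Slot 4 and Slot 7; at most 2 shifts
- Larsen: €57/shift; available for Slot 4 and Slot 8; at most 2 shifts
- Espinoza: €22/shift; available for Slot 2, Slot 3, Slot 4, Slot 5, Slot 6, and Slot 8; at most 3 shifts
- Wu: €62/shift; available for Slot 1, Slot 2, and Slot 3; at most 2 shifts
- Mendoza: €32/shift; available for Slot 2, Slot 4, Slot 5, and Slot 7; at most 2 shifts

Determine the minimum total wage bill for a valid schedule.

€370

Slot 1 can only be covered by Wu, so that assignment is forced.
Slot 7 can only be covered by Petrov and Mendoza, so that assignment is forced.
Picking the cheapest available agent for each shift independently would cost €315, but that ignores the shift limits.
An optimal schedule: Slot 1→Wu, Slot 2→Mendoza, Slot 3→Espinoza, Slot 4→Petrov, Slot 5→Jensen, Slot 6→Espinoza, Slot 7→Mendoza+Petrov, Slot 8→Espinoza+Jensen.
Total: 62 + 32 + 22 + 37 + 52 + 22 + 32 + 37 + 22 + 52 = €370.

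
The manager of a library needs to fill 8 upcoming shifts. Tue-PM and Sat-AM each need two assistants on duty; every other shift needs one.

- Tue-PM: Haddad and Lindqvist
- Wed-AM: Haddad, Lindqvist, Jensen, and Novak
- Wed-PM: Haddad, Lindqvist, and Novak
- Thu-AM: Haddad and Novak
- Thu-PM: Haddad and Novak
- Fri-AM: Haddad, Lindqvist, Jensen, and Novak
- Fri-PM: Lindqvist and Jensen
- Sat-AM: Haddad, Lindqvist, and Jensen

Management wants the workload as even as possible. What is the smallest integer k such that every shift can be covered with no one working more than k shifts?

3

With 4 assistants and 10 worker-slots to fill, someone must work at least ⌈10/4⌉ = 3 shifts, so k ≥ 3.
k = 3 works: Tue-PM→Haddad+Lindqvist, Wed-AM→Jensen, Wed-PM→Novak, Thu-AM→Haddad, Thu-PM→Haddad, Fri-AM→Jensen, Fri-PM→Lindqvist, Sat-AM→Lindqvist+Jensen.
Loads: Haddad 3, Lindqvist 3, Jensen 3, Novak 1 — all ≤ 3.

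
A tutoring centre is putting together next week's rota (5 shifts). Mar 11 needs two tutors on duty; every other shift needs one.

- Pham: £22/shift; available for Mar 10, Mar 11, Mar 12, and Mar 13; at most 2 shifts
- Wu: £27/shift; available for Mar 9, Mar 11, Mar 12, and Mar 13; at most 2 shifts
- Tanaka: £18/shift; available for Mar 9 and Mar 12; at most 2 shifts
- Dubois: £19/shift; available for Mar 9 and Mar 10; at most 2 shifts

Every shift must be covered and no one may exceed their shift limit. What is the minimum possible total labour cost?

Mar 11 can only be covered by Pham and Wu, so that assignment is forced.
Picking the cheapest available tutor for each shift independently would cost £126, and that bound is achievable.
An optimal schedule: Mar 9→Tanaka, Mar 10→Dubois, Mar 11→Pham+Wu, Mar 12→Tanaka, Mar 13→Pham.
Total: 18 + 19 + 22 + 27 + 18 + 22 = £126.

£126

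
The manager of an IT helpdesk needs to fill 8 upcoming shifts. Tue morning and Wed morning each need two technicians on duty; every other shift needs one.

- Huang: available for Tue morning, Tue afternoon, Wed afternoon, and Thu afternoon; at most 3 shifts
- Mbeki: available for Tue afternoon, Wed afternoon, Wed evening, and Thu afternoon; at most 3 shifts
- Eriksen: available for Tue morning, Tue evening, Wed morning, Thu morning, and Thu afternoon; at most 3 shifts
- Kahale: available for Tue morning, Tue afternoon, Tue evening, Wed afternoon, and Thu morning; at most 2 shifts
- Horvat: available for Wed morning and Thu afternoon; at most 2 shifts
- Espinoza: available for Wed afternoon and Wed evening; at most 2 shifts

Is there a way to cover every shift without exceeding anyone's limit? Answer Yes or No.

Yes

Wed morning can only be covered by Eriksen and Horvat, so that assignment is forced.
One valid schedule: Tue morning→Huang+Kahale, Tue afternoon→Huang, Tue evening→Eriksen, Wed morning→Eriksen+Horvat, Wed afternoon→Huang, Wed evening→Mbeki, Thu morning→Eriksen, Thu afternoon→Mbeki.
Loads: Huang 3/3, Mbeki 2/3, Eriksen 3/3, Kahale 1/2, Horvat 1/2, Espinoza 0/2 — all within limits.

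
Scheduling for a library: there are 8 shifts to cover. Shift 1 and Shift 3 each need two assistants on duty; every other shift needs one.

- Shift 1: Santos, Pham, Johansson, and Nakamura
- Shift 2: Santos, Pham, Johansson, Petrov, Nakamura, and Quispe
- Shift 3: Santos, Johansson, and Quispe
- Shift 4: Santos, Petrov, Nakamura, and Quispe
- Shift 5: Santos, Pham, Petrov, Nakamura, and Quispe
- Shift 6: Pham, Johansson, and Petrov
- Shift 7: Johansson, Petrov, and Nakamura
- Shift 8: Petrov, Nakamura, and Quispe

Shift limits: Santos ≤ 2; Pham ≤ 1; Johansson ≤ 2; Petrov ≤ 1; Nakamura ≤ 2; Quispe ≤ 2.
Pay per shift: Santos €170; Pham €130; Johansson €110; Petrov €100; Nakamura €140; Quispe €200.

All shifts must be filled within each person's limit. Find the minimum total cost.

Picking the cheapest available assistant for each shift independently would cost €1120, but that ignores the shift limits.
An optimal schedule: Shift 1→Santos+Nakamura, Shift 2→Quispe, Shift 3→Santos+Johansson, Shift 4→Nakamura, Shift 5→Quispe, Shift 6→Pham, Shift 7→Johansson, Shift 8→Petrov.
Total: 170 + 140 + 200 + 170 + 110 + 140 + 200 + 130 + 110 + 100 = €1470.

€1470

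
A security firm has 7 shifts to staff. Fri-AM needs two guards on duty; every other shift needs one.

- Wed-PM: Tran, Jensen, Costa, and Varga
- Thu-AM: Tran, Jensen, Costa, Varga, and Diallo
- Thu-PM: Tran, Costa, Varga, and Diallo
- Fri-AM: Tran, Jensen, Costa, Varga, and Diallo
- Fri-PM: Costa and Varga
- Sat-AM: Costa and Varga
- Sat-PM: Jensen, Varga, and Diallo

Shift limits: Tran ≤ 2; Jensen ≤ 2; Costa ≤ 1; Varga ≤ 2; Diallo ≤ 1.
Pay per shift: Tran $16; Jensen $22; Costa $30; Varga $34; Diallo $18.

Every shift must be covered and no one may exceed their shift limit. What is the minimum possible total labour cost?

$192

Picking the cheapest available guard for each shift independently would cost $160, but that ignores the shift limits.
An optimal schedule: Wed-PM→Tran, Thu-AM→Jensen, Thu-PM→Tran, Fri-AM→Varga+Diallo, Fri-PM→Costa, Sat-AM→Varga, Sat-PM→Jensen.
Total: 16 + 22 + 16 + 34 + 18 + 30 + 34 + 22 = $192.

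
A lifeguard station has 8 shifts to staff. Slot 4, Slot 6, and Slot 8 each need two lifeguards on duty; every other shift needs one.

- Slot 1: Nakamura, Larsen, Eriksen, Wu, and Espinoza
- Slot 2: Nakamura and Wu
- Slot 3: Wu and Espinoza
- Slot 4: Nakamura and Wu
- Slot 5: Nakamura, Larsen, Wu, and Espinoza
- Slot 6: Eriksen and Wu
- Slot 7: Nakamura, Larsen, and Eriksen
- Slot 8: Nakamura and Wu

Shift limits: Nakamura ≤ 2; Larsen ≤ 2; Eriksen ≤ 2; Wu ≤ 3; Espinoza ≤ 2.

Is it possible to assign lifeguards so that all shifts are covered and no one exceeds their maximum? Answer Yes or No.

Total capacity is 11 and 11 slots are needed, so capacity alone doesn't rule it out.
Shifts {Slot 2, Slot 4, Slot 6, Slot 8} need 7 worker-slots in total, but the lifeguards available for any of those shifts (Nakamura, Eriksen, and Wu) can supply at most 6 among them. So no valid schedule exists.

No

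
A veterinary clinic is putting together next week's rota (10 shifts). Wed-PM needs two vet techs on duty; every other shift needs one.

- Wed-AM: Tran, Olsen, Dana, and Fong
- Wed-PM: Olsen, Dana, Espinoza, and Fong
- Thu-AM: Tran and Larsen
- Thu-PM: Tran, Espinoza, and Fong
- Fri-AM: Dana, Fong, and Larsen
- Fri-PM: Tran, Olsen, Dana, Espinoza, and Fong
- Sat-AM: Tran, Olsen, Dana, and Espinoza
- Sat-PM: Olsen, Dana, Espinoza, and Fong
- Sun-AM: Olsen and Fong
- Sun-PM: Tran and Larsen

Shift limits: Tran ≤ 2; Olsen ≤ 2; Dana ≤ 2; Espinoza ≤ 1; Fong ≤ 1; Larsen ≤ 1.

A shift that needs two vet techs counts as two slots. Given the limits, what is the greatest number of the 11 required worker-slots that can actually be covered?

Total capacity across all vet techs is 2+2+2+1+1+1 = 9, and 11 slots are needed, so at most 9 can be filled.
An assignment achieving 9: Wed-AM→Olsen, Wed-PM→Dana+Fong, Thu-AM→Tran, Thu-PM→Espinoza, Fri-AM→Larsen, Sat-AM→Dana, Sun-AM→Olsen, Sun-PM→Tran.
Loads: Tran 2/2, Olsen 2/2, Dana 2/2, Espinoza 1/1, Fong 1/1, Larsen 1/1.

9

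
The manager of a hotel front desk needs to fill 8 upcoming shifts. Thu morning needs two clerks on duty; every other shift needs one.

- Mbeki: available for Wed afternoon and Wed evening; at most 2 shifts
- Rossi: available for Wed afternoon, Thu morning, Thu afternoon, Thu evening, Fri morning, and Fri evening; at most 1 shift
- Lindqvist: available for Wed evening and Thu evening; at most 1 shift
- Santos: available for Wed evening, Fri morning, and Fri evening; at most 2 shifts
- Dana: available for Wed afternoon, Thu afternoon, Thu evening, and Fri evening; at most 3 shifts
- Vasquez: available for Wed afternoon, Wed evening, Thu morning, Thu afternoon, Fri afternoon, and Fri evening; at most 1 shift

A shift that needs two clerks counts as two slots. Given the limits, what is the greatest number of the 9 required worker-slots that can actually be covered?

Total capacity across all clerks is 2+1+1+2+3+1 = 10, and 9 slots are needed, so at most 9 can be filled.
Shifts {Thu morning, Fri afternoon} need 3 slots but only Rossi and Vasquez are available for them, supplying at most 2 — so at least 1 slot must go unfilled.
An assignment achieving 8: Wed afternoon→Mbeki, Wed evening→Mbeki, Thu morning→Rossi, Thu afternoon→Dana, Thu evening→Lindqvist, Fri morning→Santos, Fri afternoon→Vasquez, Fri evening→Santos.
Loads: Mbeki 2/2, Rossi 1/1, Lindqvist 1/1, Santos 2/2, Dana 1/3, Vasquez 1/1.

8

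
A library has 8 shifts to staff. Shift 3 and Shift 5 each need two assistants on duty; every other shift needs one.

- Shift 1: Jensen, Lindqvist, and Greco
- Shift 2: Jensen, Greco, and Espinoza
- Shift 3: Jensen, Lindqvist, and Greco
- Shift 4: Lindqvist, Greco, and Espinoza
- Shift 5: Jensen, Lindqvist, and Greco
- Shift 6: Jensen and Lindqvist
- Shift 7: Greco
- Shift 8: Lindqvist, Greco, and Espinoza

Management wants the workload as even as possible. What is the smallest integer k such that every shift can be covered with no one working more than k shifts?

3

With 4 assistants and 10 worker-slots to fill, someone must work at least ⌈10/4⌉ = 3 shifts, so k ≥ 3.
k = 3 works: Shift 1→Jensen, Shift 2→Jensen, Shift 3→Lindqvist+Greco, Shift 4→Lindqvist, Shift 5→Lindqvist+Greco, Shift 6→Jensen, Shift 7→Greco, Shift 8→Espinoza.
Loads: Jensen 3, Lindqvist 3, Greco 3, Espinoza 1 — all ≤ 3.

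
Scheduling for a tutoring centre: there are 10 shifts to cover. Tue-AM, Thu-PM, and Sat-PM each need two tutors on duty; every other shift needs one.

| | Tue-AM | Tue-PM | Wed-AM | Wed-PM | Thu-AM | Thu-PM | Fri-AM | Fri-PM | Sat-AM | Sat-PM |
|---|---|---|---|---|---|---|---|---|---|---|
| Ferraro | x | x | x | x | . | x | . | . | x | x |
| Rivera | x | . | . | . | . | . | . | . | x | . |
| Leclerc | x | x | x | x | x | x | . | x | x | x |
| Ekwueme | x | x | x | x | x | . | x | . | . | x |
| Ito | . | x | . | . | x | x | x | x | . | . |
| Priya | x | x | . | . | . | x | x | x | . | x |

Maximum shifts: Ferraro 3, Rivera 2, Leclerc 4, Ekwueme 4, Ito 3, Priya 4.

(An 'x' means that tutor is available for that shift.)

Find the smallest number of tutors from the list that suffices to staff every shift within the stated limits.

4

13 slots to fill and no one can take more than 4, so at least ⌈13/4⌉ = 4 tutors are needed.
Ferraro, Rivera, Leclerc, and Ekwueme alone can cover everything: Tue-AM→Rivera+Ekwueme, Tue-PM→Ferraro, Wed-AM→Ferraro, Wed-PM→Ekwueme, Thu-AM→Leclerc, Thu-PM→Ferraro+Leclerc, Fri-AM→Ekwueme, Fri-PM→Leclerc, Sat-AM→Rivera, Sat-PM→Leclerc+Ekwueme.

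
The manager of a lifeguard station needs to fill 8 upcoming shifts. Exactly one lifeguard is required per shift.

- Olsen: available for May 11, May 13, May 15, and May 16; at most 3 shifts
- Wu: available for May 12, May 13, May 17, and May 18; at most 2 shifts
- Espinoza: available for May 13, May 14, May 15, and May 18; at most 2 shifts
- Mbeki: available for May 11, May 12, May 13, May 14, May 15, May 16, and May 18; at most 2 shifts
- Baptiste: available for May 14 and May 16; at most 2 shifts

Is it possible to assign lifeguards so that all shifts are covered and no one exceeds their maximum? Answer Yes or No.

Yes

May 17 can only be covered by Wu, so that assignment is forced.
One valid schedule: May 11→Olsen, May 12→Wu, May 13→Mbeki, May 14→Espinoza, May 15→Olsen, May 16→Olsen, May 17→Wu, May 18→Espinoza.
Loads: Olsen 3/3, Wu 2/2, Espinoza 2/2, Mbeki 1/2, Baptiste 0/2 — all within limits.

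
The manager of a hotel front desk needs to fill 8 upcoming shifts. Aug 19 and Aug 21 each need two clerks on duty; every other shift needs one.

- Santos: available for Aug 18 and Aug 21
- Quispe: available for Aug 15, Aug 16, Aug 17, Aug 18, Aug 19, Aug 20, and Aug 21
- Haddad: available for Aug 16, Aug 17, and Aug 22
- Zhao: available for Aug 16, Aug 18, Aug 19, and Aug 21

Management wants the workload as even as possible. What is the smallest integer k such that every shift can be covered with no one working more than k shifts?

3

With 4 clerks and 10 worker-slots to fill, someone must work at least ⌈10/4⌉ = 3 shifts, so k ≥ 3.
k = 3 works: Aug 15→Quispe, Aug 16→Haddad, Aug 17→Haddad, Aug 18→Santos, Aug 19→Quispe+Zhao, Aug 20→Quispe, Aug 21→Santos+Zhao, Aug 22→Haddad.
Loads: Santos 2, Quispe 3, Haddad 3, Zhao 2 — all ≤ 3.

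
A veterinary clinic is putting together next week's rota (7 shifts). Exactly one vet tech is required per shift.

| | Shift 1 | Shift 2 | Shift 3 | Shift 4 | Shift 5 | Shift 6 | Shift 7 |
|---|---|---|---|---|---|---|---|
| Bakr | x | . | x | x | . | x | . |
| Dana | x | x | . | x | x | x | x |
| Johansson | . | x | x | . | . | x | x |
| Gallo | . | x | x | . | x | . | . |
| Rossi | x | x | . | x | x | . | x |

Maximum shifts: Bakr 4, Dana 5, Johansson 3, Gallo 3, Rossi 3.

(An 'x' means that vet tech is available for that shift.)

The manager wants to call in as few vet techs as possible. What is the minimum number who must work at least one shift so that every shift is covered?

2

7 slots to fill and no one can take more than 5, so at least ⌈7/5⌉ = 2 vet techs are needed.
Bakr and Dana alone can cover everything: Shift 1→Bakr, Shift 2→Dana, Shift 3→Bakr, Shift 4→Bakr, Shift 5→Dana, Shift 6→Bakr, Shift 7→Dana.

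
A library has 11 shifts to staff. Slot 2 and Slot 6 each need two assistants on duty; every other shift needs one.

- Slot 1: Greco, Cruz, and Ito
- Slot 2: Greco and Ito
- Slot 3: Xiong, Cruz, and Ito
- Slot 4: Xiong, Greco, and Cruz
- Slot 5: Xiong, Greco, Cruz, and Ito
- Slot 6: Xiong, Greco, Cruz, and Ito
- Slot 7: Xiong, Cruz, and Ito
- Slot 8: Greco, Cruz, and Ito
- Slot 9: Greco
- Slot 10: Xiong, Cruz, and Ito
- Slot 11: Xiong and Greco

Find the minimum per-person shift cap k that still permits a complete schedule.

4

With 4 assistants and 13 worker-slots to fill, someone must work at least ⌈13/4⌉ = 4 shifts, so k ≥ 4.
k = 4 works: Slot 1→Greco, Slot 2→Greco+Ito, Slot 3→Xiong, Slot 4→Xiong, Slot 5→Cruz, Slot 6→Cruz+Ito, Slot 7→Xiong, Slot 8→Greco, Slot 9→Greco, Slot 10→Cruz, Slot 11→Xiong.
Loads: Xiong 4, Greco 4, Cruz 3, Ito 2 — all ≤ 4.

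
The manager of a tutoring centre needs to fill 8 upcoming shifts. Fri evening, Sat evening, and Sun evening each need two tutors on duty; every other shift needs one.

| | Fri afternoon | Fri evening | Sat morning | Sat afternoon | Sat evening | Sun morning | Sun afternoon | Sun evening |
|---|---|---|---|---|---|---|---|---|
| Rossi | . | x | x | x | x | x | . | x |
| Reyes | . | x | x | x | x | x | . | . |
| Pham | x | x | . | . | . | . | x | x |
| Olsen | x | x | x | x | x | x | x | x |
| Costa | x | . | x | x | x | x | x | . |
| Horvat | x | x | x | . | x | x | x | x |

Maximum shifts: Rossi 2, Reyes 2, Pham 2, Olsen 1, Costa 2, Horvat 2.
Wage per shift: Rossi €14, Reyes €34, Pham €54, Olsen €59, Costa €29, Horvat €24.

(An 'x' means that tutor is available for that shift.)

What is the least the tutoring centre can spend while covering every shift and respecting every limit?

Picking the cheapest available tutor for each shift independently would cost €204, but that ignores the shift limits.
An optimal schedule: Fri afternoon→Pham, Fri evening→Reyes+Horvat, Sat morning→Rossi, Sat afternoon→Rossi, Sat evening→Reyes+Costa, Sun morning→Costa, Sun afternoon→Pham, Sun evening→Olsen+Horvat.
Total: 54 + 34 + 24 + 14 + 14 + 34 + 29 + 29 + 54 + 59 + 24 = €369.

€369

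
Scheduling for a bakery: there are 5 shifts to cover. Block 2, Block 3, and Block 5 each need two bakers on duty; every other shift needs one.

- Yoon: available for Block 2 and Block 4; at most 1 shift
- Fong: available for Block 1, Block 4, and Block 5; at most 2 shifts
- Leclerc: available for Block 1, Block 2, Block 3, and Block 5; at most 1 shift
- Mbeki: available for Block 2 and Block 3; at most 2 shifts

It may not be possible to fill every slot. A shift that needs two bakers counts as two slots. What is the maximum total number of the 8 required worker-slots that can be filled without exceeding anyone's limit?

Total capacity across all bakers is 1+2+1+2 = 6, and 8 slots are needed, so at most 6 can be filled.
An assignment achieving 6: Block 1→Fong, Block 2→Mbeki, Block 3→Leclerc+Mbeki, Block 4→Yoon, Block 5→Fong.
Loads: Yoon 1/1, Fong 2/2, Leclerc 1/1, Mbeki 2/2.

6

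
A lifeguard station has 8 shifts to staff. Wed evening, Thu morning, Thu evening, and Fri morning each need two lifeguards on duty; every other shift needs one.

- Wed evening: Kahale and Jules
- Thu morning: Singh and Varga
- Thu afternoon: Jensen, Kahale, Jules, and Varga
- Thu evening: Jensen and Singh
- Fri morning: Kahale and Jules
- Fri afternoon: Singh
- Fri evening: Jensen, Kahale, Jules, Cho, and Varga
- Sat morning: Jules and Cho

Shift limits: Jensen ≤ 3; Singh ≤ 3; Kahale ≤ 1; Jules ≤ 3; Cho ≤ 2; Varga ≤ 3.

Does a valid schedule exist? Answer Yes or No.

Total capacity is 15 and 12 slots are needed, so capacity alone doesn't rule it out.
Shifts {Wed evening, Fri morning} need 4 worker-slots in total, but the lifeguards available for any of those shifts (Kahale and Jules) can supply at most 3 among them. So no valid schedule exists.

No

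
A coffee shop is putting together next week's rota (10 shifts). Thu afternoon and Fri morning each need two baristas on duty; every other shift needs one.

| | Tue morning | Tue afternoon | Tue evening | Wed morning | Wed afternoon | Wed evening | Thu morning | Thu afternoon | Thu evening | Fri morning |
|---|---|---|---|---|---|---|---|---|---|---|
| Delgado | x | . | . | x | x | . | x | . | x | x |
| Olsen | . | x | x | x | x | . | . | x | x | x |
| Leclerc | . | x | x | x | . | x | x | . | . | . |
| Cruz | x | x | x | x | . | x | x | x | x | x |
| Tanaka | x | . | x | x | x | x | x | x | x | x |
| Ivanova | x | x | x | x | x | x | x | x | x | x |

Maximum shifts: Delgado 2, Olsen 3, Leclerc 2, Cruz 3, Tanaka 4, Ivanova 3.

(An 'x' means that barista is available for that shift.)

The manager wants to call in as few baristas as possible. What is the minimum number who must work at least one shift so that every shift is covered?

12 slots to fill and no one can take more than 4, so at least ⌈12/4⌉ = 3 baristas are needed.
Any 3 baristas together have capacity at most 4+3+3 = 10 < 12 slots, so 3 can never suffice.
Delgado, Olsen, Cruz, and Tanaka alone can cover everything: Tue morning→Delgado, Tue afternoon→Olsen, Tue evening→Olsen, Wed morning→Tanaka, Wed afternoon→Delgado, Wed evening→Cruz, Thu morning→Cruz, Thu afternoon→Olsen+Tanaka, Thu evening→Tanaka, Fri morning→Cruz+Tanaka.

4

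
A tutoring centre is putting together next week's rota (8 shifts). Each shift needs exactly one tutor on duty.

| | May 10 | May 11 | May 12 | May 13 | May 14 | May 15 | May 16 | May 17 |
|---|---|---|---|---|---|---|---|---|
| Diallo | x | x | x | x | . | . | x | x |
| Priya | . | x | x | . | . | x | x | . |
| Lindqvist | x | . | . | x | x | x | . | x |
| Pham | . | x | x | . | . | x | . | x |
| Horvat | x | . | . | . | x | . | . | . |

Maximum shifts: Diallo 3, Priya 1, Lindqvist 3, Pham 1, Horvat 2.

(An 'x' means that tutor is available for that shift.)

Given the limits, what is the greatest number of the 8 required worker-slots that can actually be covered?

8

Total capacity across all tutors is 3+1+3+1+2 = 10, and 8 slots are needed, so at most 8 can be filled.
An assignment achieving 8: May 10→Diallo, May 11→Priya, May 12→Pham, May 13→Diallo, May 14→Lindqvist, May 15→Lindqvist, May 16→Diallo, May 17→Lindqvist.
Loads: Diallo 3/3, Priya 1/1, Lindqvist 3/3, Pham 1/1, Horvat 0/2.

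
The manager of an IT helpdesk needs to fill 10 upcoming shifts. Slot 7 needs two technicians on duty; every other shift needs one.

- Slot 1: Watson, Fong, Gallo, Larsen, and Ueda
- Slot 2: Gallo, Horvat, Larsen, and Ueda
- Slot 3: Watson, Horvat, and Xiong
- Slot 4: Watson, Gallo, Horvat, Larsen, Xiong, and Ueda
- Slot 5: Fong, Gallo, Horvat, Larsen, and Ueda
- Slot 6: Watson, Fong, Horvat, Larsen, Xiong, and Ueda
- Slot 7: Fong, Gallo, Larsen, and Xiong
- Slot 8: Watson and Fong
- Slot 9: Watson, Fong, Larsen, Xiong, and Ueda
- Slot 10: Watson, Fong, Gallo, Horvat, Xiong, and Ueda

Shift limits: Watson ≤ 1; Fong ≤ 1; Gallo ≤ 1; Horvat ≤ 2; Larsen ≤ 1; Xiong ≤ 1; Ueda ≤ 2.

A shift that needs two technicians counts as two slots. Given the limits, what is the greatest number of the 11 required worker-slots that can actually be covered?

9

Total capacity across all technicians is 1+1+1+2+1+1+2 = 9, and 11 slots are needed, so at most 9 can be filled.
An assignment achieving 9: Slot 1→Ueda, Slot 2→Gallo, Slot 3→Horvat, Slot 4→Ueda, Slot 5→Horvat, Slot 7→Fong+Larsen, Slot 8→Watson, Slot 9→Xiong.
Loads: Watson 1/1, Fong 1/1, Gallo 1/1, Horvat 2/2, Larsen 1/1, Xiong 1/1, Ueda 2/2.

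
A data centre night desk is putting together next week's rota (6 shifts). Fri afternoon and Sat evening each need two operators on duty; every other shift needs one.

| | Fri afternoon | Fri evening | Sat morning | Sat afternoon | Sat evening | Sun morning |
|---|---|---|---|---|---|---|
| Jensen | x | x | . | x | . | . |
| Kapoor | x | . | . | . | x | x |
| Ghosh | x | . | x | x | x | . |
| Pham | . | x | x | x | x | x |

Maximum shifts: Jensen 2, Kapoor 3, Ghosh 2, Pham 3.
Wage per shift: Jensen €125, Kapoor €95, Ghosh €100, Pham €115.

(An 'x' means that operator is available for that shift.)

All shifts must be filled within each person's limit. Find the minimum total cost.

Picking the cheapest available operator for each shift independently would cost €800, but that ignores the shift limits.
An optimal schedule: Fri afternoon→Kapoor+Ghosh, Fri evening→Pham, Sat morning→Ghosh, Sat afternoon→Pham, Sat evening→Kapoor+Pham, Sun morning→Kapoor.
Total: 95 + 100 + 115 + 100 + 115 + 95 + 115 + 95 = €830.

€830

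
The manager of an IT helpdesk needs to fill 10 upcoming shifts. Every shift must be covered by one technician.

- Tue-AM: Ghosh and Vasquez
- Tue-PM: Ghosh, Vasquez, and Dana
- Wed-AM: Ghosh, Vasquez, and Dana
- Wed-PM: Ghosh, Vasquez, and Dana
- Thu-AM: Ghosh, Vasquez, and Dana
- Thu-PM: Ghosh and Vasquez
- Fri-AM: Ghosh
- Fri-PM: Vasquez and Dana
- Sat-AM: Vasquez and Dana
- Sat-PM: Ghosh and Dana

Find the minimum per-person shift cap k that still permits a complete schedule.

4

With 3 technicians and 10 worker-slots to fill, someone must work at least ⌈10/3⌉ = 4 shifts, so k ≥ 4.
k = 4 works: Tue-AM→Ghosh, Tue-PM→Vasquez, Wed-AM→Vasquez, Wed-PM→Dana, Thu-AM→Dana, Thu-PM→Ghosh, Fri-AM→Ghosh, Fri-PM→Vasquez, Sat-AM→Vasquez, Sat-PM→Ghosh.
Loads: Ghosh 4, Vasquez 4, Dana 2 — all ≤ 4.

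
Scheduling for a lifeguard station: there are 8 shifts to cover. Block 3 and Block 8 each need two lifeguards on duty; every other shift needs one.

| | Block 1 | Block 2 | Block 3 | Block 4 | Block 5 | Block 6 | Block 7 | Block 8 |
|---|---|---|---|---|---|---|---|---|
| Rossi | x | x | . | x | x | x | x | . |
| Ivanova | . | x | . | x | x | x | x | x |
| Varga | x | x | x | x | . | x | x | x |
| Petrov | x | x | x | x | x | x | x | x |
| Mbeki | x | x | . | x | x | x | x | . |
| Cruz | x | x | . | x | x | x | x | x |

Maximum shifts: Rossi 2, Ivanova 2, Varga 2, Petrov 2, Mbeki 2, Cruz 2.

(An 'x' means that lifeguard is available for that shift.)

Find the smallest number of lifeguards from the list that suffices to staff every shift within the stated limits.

10 slots to fill and no one can take more than 2, so at least ⌈10/2⌉ = 5 lifeguards are needed.
Rossi, Ivanova, Varga, Petrov, and Mbeki alone can cover everything: Block 1→Rossi, Block 2→Ivanova, Block 3→Varga+Petrov, Block 4→Petrov, Block 5→Rossi, Block 6→Mbeki, Block 7→Mbeki, Block 8→Ivanova+Varga.

5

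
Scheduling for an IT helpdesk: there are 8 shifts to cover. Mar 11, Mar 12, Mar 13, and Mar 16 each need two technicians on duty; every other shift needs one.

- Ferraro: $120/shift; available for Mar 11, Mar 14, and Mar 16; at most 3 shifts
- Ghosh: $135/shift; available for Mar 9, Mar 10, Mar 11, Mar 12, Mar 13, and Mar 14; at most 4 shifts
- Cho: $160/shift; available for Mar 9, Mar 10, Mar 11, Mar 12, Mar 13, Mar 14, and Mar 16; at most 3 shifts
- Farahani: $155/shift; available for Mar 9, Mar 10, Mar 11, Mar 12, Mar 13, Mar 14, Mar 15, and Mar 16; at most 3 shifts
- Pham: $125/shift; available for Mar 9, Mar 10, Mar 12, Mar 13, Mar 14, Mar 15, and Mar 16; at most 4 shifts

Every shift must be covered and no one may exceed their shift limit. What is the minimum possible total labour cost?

$1555

Picking the cheapest available technician for each shift independently would cost $1515, but that ignores the shift limits.
An optimal schedule: Mar 9→Pham, Mar 10→Ghosh, Mar 11→Ferraro+Ghosh, Mar 12→Pham+Ghosh, Mar 13→Pham+Ghosh, Mar 14→Ferraro, Mar 15→Pham, Mar 16→Ferraro+Farahani.
Total: 125 + 135 + 120 + 135 + 125 + 135 + 125 + 135 + 120 + 125 + 120 + 155 = $1555.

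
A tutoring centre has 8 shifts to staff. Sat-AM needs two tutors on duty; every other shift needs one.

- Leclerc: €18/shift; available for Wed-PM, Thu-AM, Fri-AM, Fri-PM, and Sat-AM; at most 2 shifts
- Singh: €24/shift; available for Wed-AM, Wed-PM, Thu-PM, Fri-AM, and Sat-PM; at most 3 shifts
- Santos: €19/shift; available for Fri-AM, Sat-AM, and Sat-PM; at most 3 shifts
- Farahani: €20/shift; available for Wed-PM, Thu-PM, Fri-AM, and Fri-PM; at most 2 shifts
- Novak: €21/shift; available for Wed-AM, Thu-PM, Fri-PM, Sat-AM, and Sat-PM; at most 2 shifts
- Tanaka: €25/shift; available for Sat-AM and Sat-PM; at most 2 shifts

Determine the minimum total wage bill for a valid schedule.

Thu-AM can only be covered by Leclerc, so that assignment is forced.
Picking the cheapest available tutor for each shift independently would cost €169, but that ignores the shift limits.
An optimal schedule: Wed-AM→Novak, Wed-PM→Leclerc, Thu-AM→Leclerc, Thu-PM→Farahani, Fri-AM→Santos, Fri-PM→Farahani, Sat-AM→Santos+Novak, Sat-PM→Santos.
Total: 21 + 18 + 18 + 20 + 19 + 20 + 19 + 21 + 19 = €175.

€175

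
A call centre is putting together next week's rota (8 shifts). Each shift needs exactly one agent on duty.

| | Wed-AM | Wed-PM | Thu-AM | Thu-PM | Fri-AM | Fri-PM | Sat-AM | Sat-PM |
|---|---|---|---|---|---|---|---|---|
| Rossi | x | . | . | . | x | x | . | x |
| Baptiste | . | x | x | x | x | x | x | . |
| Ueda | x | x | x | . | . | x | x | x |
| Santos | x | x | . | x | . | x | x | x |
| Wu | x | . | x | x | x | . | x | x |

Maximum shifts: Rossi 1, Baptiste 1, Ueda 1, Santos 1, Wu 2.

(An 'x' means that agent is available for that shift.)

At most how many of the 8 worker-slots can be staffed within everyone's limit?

Total capacity across all agents is 1+1+1+1+2 = 6, and 8 slots are needed, so at most 6 can be filled.
An assignment achieving 6: Wed-AM→Wu, Wed-PM→Baptiste, Thu-AM→Ueda, Thu-PM→Santos, Fri-AM→Rossi, Sat-AM→Wu.
Loads: Rossi 1/1, Baptiste 1/1, Ueda 1/1, Santos 1/1, Wu 2/2.

6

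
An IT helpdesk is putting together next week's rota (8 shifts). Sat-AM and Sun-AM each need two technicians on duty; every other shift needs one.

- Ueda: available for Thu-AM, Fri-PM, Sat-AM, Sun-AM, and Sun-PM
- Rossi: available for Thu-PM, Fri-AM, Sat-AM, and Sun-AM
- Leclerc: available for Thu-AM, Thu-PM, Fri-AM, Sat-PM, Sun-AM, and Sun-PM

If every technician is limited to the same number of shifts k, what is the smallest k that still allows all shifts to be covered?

4

With 3 technicians and 10 worker-slots to fill, someone must work at least ⌈10/3⌉ = 4 shifts, so k ≥ 4.
k = 4 works: Thu-AM→Ueda, Thu-PM→Rossi, Fri-AM→Rossi, Fri-PM→Ueda, Sat-AM→Ueda+Rossi, Sat-PM→Leclerc, Sun-AM→Rossi+Leclerc, Sun-PM→Ueda.
Loads: Ueda 4, Rossi 4, Leclerc 2 — all ≤ 4.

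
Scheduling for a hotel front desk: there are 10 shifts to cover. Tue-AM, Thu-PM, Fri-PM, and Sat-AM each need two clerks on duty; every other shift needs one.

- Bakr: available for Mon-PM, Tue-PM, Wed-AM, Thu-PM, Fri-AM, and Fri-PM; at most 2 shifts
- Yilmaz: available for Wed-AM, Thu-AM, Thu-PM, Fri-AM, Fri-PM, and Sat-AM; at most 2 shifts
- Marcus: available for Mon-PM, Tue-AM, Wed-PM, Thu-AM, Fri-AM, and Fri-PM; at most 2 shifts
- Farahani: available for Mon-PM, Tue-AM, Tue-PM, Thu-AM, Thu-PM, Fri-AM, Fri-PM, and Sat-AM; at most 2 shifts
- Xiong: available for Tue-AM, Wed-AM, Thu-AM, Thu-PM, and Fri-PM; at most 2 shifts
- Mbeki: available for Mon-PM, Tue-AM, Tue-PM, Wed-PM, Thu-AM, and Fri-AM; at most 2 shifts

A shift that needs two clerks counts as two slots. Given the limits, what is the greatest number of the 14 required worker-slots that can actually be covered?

Total capacity across all clerks is 2+2+2+2+2+2 = 12, and 14 slots are needed, so at most 12 can be filled.
An assignment achieving 12: Mon-PM→Marcus, Tue-AM→Farahani+Xiong, Tue-PM→Bakr, Wed-AM→Bakr, Wed-PM→Marcus, Thu-AM→Mbeki, Thu-PM→Yilmaz+Xiong, Fri-AM→Mbeki, Sat-AM→Yilmaz+Farahani.
Loads: Bakr 2/2, Yilmaz 2/2, Marcus 2/2, Farahani 2/2, Xiong 2/2, Mbeki 2/2.

12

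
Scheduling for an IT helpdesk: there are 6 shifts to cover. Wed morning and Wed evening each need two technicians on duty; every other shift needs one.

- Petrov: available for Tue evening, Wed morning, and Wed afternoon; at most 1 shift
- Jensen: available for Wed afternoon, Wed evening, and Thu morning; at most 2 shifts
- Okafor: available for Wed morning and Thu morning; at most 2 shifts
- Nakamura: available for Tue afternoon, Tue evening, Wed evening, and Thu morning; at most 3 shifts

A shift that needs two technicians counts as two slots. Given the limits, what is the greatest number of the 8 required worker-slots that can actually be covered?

Total capacity across all technicians is 1+2+2+3 = 8, and 8 slots are needed, so at most 8 can be filled.
An assignment achieving 8: Tue afternoon→Nakamura, Tue evening→Nakamura, Wed morning→Petrov+Okafor, Wed afternoon→Jensen, Wed evening→Jensen+Nakamura, Thu morning→Okafor.
Loads: Petrov 1/1, Jensen 2/2, Okafor 2/2, Nakamura 3/3.

8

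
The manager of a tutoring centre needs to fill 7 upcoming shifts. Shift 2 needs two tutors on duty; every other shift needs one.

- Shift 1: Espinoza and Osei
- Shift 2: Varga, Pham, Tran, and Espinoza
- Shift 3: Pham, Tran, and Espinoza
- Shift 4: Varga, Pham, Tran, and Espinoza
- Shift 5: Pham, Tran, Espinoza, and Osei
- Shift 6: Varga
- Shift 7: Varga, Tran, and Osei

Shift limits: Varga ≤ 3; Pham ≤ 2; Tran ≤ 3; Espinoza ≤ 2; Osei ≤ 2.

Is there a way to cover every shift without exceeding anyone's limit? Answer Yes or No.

Yes

Shift 6 can only be covered by Varga, so that assignment is forced.
One valid schedule: Shift 1→Espinoza, Shift 2→Tran+Espinoza, Shift 3→Pham, Shift 4→Varga, Shift 5→Pham, Shift 6→Varga, Shift 7→Varga.
Loads: Varga 3/3, Pham 2/2, Tran 1/3, Espinoza 2/2, Osei 0/2 — all within limits.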